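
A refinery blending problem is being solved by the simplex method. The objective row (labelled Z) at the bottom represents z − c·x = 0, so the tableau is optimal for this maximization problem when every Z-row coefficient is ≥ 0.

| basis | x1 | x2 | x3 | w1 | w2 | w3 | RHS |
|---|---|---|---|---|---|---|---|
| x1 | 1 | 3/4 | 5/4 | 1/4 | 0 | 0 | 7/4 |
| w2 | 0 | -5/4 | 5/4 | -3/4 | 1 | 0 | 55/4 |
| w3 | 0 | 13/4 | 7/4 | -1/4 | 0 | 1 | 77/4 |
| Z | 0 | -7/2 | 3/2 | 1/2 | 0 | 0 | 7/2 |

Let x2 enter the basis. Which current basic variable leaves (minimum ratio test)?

x1

Column x2 entries and ratios — x1: (7/4)/(3/4) = 7/3; w2: -5/4 ≤ 0, skip; w3: (77/4)/(13/4) = 77/13.
Smallest ratio is 7/3 in the row of x1, so x1 leaves.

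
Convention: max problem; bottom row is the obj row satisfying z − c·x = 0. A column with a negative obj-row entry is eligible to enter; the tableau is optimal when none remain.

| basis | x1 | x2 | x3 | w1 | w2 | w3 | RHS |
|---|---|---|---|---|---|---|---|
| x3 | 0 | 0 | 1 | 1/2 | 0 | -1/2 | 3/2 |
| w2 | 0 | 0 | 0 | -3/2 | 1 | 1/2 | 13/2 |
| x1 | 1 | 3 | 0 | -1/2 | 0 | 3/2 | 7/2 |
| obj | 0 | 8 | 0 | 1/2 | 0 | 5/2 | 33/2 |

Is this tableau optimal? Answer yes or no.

Every obj-row coefficient is ≥ 0, so the tableau is optimal.

yes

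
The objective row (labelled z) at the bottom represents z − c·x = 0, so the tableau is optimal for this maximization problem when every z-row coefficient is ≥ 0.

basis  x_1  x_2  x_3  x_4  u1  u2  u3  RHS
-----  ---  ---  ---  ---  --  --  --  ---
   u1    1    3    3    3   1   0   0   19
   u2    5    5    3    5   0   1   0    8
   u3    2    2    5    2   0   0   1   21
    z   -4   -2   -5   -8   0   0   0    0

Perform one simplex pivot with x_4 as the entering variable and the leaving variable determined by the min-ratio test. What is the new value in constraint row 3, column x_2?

0

Ratio test on column x_4 — row 1: 19/3 = 19/3; row 2: 8/5 = 8/5; row 3: 21/2 = 21/2. Minimum is 8/5 at row 2 (u2 leaves); pivot element 5.
Divide row 2 by 5; eliminate column x_4 from the other rows.
Row 3 update in column x_2: 2 − 2·1 = 0.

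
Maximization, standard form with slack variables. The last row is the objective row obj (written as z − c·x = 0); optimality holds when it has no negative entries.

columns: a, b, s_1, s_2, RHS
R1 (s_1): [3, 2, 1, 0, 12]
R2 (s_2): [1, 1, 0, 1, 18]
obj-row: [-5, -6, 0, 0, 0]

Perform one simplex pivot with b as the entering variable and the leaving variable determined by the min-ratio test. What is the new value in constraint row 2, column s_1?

Ratio test on column b — row 1: 12/2 = 6; row 2: 18/1 = 18. Minimum is 6 at row 1 (s_1 leaves); pivot element 2.
Divide row 1 by 2; eliminate column b from the other rows.
Row 2 update in column s_1: 0 − 1·(1/2) = -1/2.

-1/2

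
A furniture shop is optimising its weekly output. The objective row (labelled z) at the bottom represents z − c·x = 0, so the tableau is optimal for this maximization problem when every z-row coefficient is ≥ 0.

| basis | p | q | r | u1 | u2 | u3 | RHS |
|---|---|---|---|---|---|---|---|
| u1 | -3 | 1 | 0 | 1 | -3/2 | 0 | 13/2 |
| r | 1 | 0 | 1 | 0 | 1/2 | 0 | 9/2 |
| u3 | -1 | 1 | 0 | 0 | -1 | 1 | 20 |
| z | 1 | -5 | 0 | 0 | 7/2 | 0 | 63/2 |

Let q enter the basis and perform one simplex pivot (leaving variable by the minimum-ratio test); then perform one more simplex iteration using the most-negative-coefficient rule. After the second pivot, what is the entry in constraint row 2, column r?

Ratio test on column q — row 1: (13/2)/1 = 13/2; row 2: entry 0 ≤ 0; row 3: 20/1 = 20. Minimum is 13/2 at row 1 (u1 leaves); pivot element 1.
Divide row 1 by 1; eliminate column q from the other rows.
Second iteration: most negative z-row entry is -14 in column p, so p enters.
Ratio test on column p — row 1: entry -3 ≤ 0; row 2: (9/2)/1 = 9/2; row 3: (27/2)/2 = 27/4. Minimum is 9/2 at row 2 (r leaves); pivot element 1.
Divide row 2 by 1; eliminate column p from the other rows.
After both pivots, the entry at constraint row 2, column r is 1.

1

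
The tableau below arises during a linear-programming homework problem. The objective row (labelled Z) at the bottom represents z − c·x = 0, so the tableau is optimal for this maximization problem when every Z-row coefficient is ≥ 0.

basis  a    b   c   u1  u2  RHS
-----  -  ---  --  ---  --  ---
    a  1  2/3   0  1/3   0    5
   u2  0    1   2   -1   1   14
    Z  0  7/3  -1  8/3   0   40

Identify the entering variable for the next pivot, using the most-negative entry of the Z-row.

c

Negative Z-row entries: c: -1.
The most negative is -1 in column c, so c enters.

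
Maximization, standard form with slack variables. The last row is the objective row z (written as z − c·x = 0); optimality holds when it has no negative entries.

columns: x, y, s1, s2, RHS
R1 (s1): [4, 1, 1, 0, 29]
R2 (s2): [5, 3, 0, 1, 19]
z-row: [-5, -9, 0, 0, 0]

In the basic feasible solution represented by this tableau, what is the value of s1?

29

s1 is basic (row 1); its value is the RHS of that row, 29.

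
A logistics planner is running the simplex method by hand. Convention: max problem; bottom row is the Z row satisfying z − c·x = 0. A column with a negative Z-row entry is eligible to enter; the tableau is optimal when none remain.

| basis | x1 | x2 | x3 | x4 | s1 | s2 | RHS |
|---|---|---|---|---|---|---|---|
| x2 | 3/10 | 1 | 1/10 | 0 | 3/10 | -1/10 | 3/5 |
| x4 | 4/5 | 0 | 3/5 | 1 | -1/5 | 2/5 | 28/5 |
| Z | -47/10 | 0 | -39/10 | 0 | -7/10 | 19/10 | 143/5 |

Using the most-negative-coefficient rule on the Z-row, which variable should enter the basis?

Negative Z-row entries: x1: -47/10, x3: -39/10, s1: -7/10.
The most negative is -47/10 in column x1, so x1 enters.

x1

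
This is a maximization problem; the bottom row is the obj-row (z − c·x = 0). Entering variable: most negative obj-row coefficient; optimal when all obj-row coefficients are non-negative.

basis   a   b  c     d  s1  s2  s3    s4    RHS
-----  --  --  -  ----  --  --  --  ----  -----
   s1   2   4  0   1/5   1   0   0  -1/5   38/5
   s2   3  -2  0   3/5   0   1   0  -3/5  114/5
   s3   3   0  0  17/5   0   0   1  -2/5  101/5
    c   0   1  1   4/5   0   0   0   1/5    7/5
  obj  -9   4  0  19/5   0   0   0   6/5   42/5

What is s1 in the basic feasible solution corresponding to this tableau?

38/5

s1 is basic (row 1); its value is the RHS of that row, 38/5.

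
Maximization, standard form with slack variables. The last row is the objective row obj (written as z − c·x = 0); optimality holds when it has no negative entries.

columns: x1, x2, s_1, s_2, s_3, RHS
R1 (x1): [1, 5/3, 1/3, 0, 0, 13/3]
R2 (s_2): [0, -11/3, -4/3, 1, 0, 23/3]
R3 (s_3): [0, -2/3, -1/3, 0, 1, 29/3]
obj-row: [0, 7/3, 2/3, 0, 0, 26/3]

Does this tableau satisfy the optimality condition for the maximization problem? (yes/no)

yes

Every obj-row coefficient is ≥ 0, so the tableau is optimal.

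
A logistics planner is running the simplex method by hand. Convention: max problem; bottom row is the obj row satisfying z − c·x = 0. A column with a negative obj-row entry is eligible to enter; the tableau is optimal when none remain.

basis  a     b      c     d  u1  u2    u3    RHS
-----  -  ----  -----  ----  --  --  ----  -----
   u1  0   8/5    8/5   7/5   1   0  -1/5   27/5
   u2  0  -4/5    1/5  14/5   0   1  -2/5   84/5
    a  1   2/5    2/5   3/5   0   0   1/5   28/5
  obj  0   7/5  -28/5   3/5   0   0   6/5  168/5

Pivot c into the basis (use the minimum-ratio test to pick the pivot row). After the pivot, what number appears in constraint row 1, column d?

Ratio test on column c — row 1: (27/5)/(8/5) = 27/8; row 2: (84/5)/(1/5) = 84; row 3: (28/5)/(2/5) = 14. Minimum is 27/8 at row 1 (u1 leaves); pivot element 8/5.
Divide row 1 by 8/5; eliminate column c from the other rows.
In the new row 1, the d entry is the old entry divided by the pivot: (7/5)/(8/5) = 7/8.

7/8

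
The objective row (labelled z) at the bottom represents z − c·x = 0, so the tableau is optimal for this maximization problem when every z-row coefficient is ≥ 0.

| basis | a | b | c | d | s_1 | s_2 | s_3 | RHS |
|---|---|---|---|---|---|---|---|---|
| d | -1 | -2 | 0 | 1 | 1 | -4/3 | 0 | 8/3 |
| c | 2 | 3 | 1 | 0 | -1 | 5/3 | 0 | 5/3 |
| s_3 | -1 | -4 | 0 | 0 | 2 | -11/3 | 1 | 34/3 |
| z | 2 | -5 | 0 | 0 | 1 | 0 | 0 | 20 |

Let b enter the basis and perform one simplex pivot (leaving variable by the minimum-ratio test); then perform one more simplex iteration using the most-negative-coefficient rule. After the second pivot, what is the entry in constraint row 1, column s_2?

Ratio test on column b — row 1: entry -2 ≤ 0; row 2: (5/3)/3 = 5/9; row 3: entry -4 ≤ 0. Minimum is 5/9 at row 2 (c leaves); pivot element 3.
Divide row 2 by 3; eliminate column b from the other rows.
Second iteration: most negative z-row entry is -2/3 in column s_1, so s_1 enters.
Ratio test on column s_1 — row 1: (34/9)/(1/3) = 34/3; row 2: entry -1/3 ≤ 0; row 3: (122/9)/(2/3) = 61/3. Minimum is 34/3 at row 1 (d leaves); pivot element 1/3.
Divide row 1 by 1/3; eliminate column s_1 from the other rows.
After both pivots, the entry at constraint row 1, column s_2 is -2/3.

-2/3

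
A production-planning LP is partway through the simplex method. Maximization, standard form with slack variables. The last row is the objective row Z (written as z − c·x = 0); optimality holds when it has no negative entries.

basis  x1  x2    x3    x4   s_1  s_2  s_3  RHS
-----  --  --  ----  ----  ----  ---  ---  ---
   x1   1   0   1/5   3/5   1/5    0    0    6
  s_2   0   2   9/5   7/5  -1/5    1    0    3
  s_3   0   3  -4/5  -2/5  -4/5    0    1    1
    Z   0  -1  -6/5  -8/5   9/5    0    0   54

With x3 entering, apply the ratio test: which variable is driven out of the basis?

Column x3 entries and ratios — x1: 6/(1/5) = 30; s_2: 3/(9/5) = 5/3; s_3: -4/5 ≤ 0, skip.
Smallest ratio is 5/3 in the row of s_2, so s_2 leaves.

s_2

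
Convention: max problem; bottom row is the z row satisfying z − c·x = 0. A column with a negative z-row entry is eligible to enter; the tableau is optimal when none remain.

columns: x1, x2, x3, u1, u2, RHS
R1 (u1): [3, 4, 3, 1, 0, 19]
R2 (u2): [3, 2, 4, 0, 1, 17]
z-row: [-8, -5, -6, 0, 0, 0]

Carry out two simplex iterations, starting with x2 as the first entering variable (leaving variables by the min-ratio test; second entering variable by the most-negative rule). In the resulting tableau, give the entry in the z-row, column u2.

Ratio test on column x2 — row 1: 19/4 = 19/4; row 2: 17/2 = 17/2. Minimum is 19/4 at row 1 (u1 leaves); pivot element 4.
Divide row 1 by 4; eliminate column x2 from the other rows.
Second iteration: most negative z-row entry is -17/4 in column x1, so x1 enters.
Ratio test on column x1 — row 1: (19/4)/(3/4) = 19/3; row 2: (15/2)/(3/2) = 5. Minimum is 5 at row 2 (u2 leaves); pivot element 3/2.
Divide row 2 by 3/2; eliminate column x1 from the other rows.
After both pivots, the entry at the z-row, column u2 is 17/6.

17/6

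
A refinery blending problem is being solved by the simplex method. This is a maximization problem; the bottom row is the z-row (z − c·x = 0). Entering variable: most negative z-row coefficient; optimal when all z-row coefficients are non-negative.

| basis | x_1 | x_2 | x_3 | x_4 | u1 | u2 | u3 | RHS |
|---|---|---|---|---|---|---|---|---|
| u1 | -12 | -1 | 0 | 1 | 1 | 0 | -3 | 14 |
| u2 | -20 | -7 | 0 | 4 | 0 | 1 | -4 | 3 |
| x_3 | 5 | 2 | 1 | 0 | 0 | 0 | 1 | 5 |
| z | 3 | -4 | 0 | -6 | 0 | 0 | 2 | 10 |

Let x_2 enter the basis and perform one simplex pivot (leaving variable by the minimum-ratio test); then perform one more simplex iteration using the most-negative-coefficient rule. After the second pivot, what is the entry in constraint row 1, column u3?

Ratio test on column x_2 — row 1: entry -1 ≤ 0; row 2: entry -7 ≤ 0; row 3: 5/2 = 5/2. Minimum is 5/2 at row 3 (x_3 leaves); pivot element 2.
Divide row 3 by 2; eliminate column x_2 from the other rows.
Second iteration: most negative z-row entry is -6 in column x_4, so x_4 enters.
Ratio test on column x_4 — row 1: (33/2)/1 = 33/2; row 2: (41/2)/4 = 41/8; row 3: entry 0 ≤ 0. Minimum is 41/8 at row 2 (u2 leaves); pivot element 4.
Divide row 2 by 4; eliminate column x_4 from the other rows.
After both pivots, the entry at constraint row 1, column u3 is -19/8.

-19/8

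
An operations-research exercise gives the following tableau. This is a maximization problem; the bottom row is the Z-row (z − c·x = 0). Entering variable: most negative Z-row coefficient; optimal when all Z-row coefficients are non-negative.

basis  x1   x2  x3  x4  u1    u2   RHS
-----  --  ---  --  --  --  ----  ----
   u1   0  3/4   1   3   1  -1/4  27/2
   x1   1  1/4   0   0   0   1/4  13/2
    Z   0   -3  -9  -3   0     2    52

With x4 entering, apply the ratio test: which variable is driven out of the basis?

u1

Column x4 entries and ratios — u1: (27/2)/3 = 9/2; x1: 0 ≤ 0, skip.
Smallest ratio is 9/2 in the row of u1, so u1 leaves.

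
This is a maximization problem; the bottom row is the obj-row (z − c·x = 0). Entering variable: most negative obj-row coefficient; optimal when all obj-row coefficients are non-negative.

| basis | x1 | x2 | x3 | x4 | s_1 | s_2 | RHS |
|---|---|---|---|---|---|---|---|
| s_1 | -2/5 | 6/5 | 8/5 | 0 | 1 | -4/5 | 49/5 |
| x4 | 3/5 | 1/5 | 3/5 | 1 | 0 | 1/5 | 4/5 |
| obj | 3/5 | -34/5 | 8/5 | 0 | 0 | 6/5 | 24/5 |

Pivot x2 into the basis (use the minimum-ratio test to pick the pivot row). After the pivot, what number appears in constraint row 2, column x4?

5

Ratio test on column x2 — row 1: (49/5)/(6/5) = 49/6; row 2: (4/5)/(1/5) = 4. Minimum is 4 at row 2 (x4 leaves); pivot element 1/5.
Divide row 2 by 1/5; eliminate column x2 from the other rows.
In the new row 2, the x4 entry is the old entry divided by the pivot: 1/(1/5) = 5.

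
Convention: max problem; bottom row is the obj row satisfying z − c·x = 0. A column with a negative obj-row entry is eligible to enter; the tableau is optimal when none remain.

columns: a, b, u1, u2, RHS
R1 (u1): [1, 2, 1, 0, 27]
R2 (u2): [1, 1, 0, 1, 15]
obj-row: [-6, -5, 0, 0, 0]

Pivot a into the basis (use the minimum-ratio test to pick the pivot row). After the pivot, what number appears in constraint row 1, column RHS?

12

Ratio test on column a — row 1: 27/1 = 27; row 2: 15/1 = 15. Minimum is 15 at row 2 (u2 leaves); pivot element 1.
Divide row 2 by 1; eliminate column a from the other rows.
Row 1 update in column RHS: 27 − 1·15 = 12.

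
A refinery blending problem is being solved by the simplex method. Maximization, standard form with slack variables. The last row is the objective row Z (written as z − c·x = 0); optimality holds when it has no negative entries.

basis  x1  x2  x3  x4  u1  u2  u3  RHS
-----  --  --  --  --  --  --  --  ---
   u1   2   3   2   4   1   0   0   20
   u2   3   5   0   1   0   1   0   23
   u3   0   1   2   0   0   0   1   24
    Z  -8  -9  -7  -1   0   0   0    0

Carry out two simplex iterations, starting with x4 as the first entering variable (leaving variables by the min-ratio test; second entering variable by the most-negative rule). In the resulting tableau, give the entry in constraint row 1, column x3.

Ratio test on column x4 — row 1: 20/4 = 5; row 2: 23/1 = 23; row 3: entry 0 ≤ 0. Minimum is 5 at row 1 (u1 leaves); pivot element 4.
Divide row 1 by 4; eliminate column x4 from the other rows.
Second iteration: most negative Z-row entry is -33/4 in column x2, so x2 enters.
Ratio test on column x2 — row 1: 5/(3/4) = 20/3; row 2: 18/(17/4) = 72/17; row 3: 24/1 = 24. Minimum is 72/17 at row 2 (u2 leaves); pivot element 17/4.
Divide row 2 by 17/4; eliminate column x2 from the other rows.
After both pivots, the entry at constraint row 1, column x3 is 10/17.

10/17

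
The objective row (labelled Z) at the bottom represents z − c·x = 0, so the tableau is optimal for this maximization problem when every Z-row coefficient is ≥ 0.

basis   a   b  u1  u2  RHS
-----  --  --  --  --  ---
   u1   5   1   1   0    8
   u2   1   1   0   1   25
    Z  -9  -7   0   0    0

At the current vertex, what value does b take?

0

b is not in the basis, so in the current basic feasible solution b = 0.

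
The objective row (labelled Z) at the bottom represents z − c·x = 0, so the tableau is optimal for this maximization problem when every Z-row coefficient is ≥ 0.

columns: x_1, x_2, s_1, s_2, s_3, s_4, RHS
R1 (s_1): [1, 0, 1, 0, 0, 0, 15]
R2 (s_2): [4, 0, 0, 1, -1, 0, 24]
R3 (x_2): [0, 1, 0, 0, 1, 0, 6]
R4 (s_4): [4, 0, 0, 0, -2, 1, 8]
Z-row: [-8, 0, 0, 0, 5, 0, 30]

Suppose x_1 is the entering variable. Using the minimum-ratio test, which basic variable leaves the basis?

s_4

Column x_1 entries and ratios — s_1: 15/1 = 15; s_2: 24/4 = 6; x_2: 0 ≤ 0, skip; s_4: 8/4 = 2.
Smallest ratio is 2 in the row of s_4, so s_4 leaves.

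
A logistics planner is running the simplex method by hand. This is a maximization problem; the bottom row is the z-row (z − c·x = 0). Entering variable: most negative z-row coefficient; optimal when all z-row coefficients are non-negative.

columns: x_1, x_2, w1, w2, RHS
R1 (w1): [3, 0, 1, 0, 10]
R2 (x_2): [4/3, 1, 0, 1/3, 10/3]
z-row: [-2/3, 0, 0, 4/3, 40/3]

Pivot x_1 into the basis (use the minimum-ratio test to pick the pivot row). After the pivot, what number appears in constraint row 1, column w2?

Ratio test on column x_1 — row 1: 10/3 = 10/3; row 2: (10/3)/(4/3) = 5/2. Minimum is 5/2 at row 2 (x_2 leaves); pivot element 4/3.
Divide row 2 by 4/3; eliminate column x_1 from the other rows.
Row 1 update in column w2: 0 − 3·(1/4) = -3/4.

-3/4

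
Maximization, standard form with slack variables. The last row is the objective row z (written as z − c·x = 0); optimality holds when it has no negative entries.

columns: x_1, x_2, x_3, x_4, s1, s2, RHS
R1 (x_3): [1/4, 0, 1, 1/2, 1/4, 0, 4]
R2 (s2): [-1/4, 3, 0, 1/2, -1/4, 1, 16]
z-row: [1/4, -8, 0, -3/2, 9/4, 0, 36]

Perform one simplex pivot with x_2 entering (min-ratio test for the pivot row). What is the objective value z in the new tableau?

236/3

Ratio test on column x_2 — row 1: entry 0 ≤ 0; row 2: 16/3 = 16/3. Minimum is 16/3 at row 2 (s2 leaves); pivot element 3.
Pivot on row 2; the z-row RHS becomes 36 − (-8)·(16/3) = 236/3.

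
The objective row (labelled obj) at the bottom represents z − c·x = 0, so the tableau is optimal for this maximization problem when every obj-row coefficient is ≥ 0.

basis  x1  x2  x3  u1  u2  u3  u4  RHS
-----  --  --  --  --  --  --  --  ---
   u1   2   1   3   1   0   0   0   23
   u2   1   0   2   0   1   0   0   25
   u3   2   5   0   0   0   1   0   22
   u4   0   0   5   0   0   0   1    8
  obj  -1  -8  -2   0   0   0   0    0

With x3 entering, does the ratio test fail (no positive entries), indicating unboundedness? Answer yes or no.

no

Column x3 has positive entries in row(s) 1, 2, 4, so the ratio test bounds it — not unbounded.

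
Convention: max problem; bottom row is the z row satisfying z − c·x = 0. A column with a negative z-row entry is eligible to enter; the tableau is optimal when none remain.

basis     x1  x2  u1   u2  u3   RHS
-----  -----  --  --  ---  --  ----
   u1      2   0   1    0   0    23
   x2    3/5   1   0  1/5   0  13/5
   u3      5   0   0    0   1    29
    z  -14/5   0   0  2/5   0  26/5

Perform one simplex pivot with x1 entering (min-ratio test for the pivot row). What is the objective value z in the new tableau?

Ratio test on column x1 — row 1: 23/2 = 23/2; row 2: (13/5)/(3/5) = 13/3; row 3: 29/5 = 29/5. Minimum is 13/3 at row 2 (x2 leaves); pivot element 3/5.
Pivot on row 2; the z-row RHS becomes 26/5 − (-14/5)·(13/3) = 52/3.

52/3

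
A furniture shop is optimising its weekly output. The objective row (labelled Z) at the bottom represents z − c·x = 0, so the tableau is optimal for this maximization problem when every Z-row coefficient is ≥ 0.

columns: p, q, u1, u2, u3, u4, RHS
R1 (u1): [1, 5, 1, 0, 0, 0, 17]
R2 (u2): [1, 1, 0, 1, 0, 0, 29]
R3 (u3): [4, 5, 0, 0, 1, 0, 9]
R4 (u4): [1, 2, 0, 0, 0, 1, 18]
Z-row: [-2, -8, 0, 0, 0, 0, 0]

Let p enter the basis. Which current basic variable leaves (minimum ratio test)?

u3

Column p entries and ratios — u1: 17/1 = 17; u2: 29/1 = 29; u3: 9/4 = 9/4; u4: 18/1 = 18.
Smallest ratio is 9/4 in the row of u3, so u3 leaves.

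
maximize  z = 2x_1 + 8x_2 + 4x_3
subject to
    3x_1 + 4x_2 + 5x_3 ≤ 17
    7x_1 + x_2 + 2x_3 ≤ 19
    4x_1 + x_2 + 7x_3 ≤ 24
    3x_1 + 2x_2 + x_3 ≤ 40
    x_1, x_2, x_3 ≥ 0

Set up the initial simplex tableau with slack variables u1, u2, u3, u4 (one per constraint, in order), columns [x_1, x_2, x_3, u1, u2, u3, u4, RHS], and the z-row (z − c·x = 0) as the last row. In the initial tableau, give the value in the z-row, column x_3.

-4

The z-row carries the negated objective coefficients: the x_3 entry is -4.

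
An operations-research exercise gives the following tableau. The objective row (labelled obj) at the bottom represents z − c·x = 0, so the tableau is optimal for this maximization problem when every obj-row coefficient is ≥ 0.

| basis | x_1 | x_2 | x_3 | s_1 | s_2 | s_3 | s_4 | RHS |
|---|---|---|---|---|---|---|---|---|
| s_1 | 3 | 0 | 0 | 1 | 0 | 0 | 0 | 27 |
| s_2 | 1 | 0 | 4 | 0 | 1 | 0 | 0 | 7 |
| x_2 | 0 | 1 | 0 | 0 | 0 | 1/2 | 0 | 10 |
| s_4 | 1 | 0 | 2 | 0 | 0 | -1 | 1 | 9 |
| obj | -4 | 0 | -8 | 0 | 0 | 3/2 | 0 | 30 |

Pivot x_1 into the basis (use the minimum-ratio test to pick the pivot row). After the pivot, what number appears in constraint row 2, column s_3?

0

Ratio test on column x_1 — row 1: 27/3 = 9; row 2: 7/1 = 7; row 3: entry 0 ≤ 0; row 4: 9/1 = 9. Minimum is 7 at row 2 (s_2 leaves); pivot element 1.
Divide row 2 by 1; eliminate column x_1 from the other rows.
In the new row 2, the s_3 entry is the old entry divided by the pivot: 0/1 = 0.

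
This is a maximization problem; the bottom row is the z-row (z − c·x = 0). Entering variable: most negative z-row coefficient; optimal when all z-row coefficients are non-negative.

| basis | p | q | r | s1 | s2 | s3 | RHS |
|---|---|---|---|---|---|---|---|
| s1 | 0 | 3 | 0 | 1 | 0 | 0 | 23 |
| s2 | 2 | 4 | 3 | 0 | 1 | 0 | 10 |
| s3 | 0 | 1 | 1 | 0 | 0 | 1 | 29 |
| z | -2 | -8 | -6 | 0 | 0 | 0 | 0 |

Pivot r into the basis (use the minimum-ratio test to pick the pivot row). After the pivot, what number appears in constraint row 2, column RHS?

10/3

Ratio test on column r — row 1: entry 0 ≤ 0; row 2: 10/3 = 10/3; row 3: 29/1 = 29. Minimum is 10/3 at row 2 (s2 leaves); pivot element 3.
Divide row 2 by 3; eliminate column r from the other rows.
In the new row 2, the RHS entry is the old entry divided by the pivot: 10/3 = 10/3.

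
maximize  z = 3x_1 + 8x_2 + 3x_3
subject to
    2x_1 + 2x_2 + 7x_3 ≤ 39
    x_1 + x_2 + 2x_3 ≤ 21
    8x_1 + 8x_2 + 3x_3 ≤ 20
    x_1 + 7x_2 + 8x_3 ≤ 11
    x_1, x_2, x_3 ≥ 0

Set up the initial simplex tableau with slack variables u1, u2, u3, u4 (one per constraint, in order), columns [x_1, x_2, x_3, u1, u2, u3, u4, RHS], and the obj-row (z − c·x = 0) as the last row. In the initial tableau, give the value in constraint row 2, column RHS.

21

The RHS of constraint 2 is b_2 = 21.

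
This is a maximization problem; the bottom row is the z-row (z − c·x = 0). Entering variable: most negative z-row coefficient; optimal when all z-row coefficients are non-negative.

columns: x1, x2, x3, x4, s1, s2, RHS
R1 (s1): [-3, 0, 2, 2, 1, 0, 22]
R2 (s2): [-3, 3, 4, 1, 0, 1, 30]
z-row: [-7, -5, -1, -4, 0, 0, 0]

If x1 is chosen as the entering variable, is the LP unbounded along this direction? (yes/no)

Every constraint-row entry in column x1 is ≤ 0, so increasing x1 is unbounded.

yes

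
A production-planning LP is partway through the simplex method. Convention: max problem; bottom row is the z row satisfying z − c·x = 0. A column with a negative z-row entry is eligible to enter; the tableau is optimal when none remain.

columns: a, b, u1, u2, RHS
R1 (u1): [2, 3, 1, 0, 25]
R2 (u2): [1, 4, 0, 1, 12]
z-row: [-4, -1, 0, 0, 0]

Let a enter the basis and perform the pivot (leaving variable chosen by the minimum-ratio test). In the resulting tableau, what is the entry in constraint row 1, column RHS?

Ratio test on column a — row 1: 25/2 = 25/2; row 2: 12/1 = 12. Minimum is 12 at row 2 (u2 leaves); pivot element 1.
Divide row 2 by 1; eliminate column a from the other rows.
Row 1 update in column RHS: 25 − 2·12 = 1.

1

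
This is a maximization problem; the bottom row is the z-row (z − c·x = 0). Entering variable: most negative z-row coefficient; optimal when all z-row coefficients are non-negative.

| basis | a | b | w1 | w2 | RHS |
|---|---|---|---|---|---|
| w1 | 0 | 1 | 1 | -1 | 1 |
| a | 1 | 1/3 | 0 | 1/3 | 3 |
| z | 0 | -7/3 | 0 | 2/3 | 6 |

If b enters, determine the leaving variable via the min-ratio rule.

Column b entries and ratios — w1: 1/1 = 1; a: 3/(1/3) = 9.
Smallest ratio is 1 in the row of w1, so w1 leaves.

w1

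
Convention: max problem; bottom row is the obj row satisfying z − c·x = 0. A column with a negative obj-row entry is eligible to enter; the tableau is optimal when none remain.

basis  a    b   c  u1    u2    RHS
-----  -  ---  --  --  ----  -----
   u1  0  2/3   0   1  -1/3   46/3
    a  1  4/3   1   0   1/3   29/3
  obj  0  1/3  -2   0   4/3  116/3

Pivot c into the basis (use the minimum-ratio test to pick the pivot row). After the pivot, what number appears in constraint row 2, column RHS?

29/3

Ratio test on column c — row 1: entry 0 ≤ 0; row 2: (29/3)/1 = 29/3. Minimum is 29/3 at row 2 (a leaves); pivot element 1.
Divide row 2 by 1; eliminate column c from the other rows.
In the new row 2, the RHS entry is the old entry divided by the pivot: (29/3)/1 = 29/3.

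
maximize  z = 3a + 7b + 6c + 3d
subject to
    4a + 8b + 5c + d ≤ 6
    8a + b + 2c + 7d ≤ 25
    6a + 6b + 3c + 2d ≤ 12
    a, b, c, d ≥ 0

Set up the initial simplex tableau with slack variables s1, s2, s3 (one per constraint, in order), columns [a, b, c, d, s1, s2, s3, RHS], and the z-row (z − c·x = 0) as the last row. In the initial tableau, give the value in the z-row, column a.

-3

The z-row carries the negated objective coefficients: the a entry is -3.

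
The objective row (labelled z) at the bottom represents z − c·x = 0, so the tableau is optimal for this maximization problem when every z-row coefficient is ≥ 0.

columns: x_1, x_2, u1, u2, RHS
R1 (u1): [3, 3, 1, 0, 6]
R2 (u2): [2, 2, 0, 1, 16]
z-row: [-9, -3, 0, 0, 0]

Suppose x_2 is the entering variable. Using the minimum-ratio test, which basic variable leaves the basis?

Column x_2 entries and ratios — u1: 6/3 = 2; u2: 16/2 = 8.
Smallest ratio is 2 in the row of u1, so u1 leaves.

u1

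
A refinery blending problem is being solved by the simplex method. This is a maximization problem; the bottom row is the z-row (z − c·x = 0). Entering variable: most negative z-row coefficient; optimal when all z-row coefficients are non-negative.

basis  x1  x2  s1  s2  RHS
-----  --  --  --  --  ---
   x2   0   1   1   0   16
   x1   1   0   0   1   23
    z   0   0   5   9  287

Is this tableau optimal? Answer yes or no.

yes

Every z-row coefficient is ≥ 0, so the tableau is optimal.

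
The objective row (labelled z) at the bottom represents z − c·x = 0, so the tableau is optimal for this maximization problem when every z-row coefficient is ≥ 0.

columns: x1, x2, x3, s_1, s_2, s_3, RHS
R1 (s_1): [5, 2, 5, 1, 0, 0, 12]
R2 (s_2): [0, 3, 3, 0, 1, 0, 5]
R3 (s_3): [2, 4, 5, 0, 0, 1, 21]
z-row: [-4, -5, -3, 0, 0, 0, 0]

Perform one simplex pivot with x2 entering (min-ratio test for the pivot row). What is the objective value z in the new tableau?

Ratio test on column x2 — row 1: 12/2 = 6; row 2: 5/3 = 5/3; row 3: 21/4 = 21/4. Minimum is 5/3 at row 2 (s_2 leaves); pivot element 3.
Pivot on row 2; the z-row RHS becomes 0 − (-5)·(5/3) = 25/3.

25/3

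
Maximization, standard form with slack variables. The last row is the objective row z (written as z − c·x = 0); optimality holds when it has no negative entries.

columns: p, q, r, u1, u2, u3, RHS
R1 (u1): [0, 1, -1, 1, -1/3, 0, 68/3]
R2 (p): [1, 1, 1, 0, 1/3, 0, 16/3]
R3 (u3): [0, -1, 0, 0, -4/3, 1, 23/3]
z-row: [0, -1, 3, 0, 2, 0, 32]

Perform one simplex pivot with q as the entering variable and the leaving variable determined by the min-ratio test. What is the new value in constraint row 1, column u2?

Ratio test on column q — row 1: (68/3)/1 = 68/3; row 2: (16/3)/1 = 16/3; row 3: entry -1 ≤ 0. Minimum is 16/3 at row 2 (p leaves); pivot element 1.
Divide row 2 by 1; eliminate column q from the other rows.
Row 1 update in column u2: -1/3 − 1·(1/3) = -2/3.

-2/3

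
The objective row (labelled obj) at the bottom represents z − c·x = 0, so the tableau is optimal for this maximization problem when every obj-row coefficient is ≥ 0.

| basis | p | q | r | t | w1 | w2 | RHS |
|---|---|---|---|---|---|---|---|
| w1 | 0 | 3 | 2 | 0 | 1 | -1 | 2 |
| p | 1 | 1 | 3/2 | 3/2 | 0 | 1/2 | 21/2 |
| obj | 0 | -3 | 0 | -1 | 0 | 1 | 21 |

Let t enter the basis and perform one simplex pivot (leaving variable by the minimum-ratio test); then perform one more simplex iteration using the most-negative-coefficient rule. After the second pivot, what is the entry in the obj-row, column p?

Ratio test on column t — row 1: entry 0 ≤ 0; row 2: (21/2)/(3/2) = 7. Minimum is 7 at row 2 (p leaves); pivot element 3/2.
Divide row 2 by 3/2; eliminate column t from the other rows.
Second iteration: most negative obj-row entry is -7/3 in column q, so q enters.
Ratio test on column q — row 1: 2/3 = 2/3; row 2: 7/(2/3) = 21/2. Minimum is 2/3 at row 1 (w1 leaves); pivot element 3.
Divide row 1 by 3; eliminate column q from the other rows.
After both pivots, the entry at the obj-row, column p is 2/3.

2/3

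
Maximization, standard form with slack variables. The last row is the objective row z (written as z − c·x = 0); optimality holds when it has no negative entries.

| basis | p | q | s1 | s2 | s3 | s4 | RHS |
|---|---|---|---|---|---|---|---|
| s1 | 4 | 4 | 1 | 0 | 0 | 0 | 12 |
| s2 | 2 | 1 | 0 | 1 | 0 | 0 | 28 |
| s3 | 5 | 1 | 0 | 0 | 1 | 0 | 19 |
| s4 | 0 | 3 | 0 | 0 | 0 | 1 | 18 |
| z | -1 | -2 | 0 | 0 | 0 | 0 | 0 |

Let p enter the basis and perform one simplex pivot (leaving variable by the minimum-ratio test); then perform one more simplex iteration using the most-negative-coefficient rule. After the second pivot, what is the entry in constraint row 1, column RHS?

3

Ratio test on column p — row 1: 12/4 = 3; row 2: 28/2 = 14; row 3: 19/5 = 19/5; row 4: entry 0 ≤ 0. Minimum is 3 at row 1 (s1 leaves); pivot element 4.
Divide row 1 by 4; eliminate column p from the other rows.
Second iteration: most negative z-row entry is -1 in column q, so q enters.
Ratio test on column q — row 1: 3/1 = 3; row 2: entry -1 ≤ 0; row 3: entry -4 ≤ 0; row 4: 18/3 = 6. Minimum is 3 at row 1 (p leaves); pivot element 1.
Divide row 1 by 1; eliminate column q from the other rows.
After both pivots, the entry at constraint row 1, column RHS is 3.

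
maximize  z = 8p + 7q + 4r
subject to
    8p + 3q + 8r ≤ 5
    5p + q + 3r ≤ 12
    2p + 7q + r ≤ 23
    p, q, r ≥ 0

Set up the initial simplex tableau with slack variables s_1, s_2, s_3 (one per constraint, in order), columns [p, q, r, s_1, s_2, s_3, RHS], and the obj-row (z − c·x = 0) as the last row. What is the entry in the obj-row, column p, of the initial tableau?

The obj-row carries the negated objective coefficients: the p entry is -8.

-8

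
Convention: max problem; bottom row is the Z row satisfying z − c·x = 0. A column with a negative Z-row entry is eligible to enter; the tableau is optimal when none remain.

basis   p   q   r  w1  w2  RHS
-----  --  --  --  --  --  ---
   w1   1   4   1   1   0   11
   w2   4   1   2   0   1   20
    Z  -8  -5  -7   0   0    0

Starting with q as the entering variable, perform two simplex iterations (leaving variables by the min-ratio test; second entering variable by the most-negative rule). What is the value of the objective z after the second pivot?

224/5

Ratio test on column q — row 1: 11/4 = 11/4; row 2: 20/1 = 20. Minimum is 11/4 at row 1 (w1 leaves); pivot element 4.
Pivot on row 1; the Z-row RHS becomes 0 − (-5)·(11/4) = 55/4.
Next entering variable (most negative Z-row entry -27/4): p.
Ratio test on column p — row 1: (11/4)/(1/4) = 11; row 2: (69/4)/(15/4) = 23/5. Minimum is 23/5 at row 2 (w2 leaves); pivot element 15/4.
After the second pivot the Z-row RHS is 55/4 − (-27/4)·(23/5) = 224/5.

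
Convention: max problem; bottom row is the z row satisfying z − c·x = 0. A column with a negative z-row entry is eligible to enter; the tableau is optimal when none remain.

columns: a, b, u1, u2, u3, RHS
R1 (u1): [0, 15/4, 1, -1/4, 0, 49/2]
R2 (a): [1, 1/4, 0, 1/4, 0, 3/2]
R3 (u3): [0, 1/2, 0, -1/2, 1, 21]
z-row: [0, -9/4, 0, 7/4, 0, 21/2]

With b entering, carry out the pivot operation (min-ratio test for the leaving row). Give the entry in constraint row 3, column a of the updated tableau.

Ratio test on column b — row 1: (49/2)/(15/4) = 98/15; row 2: (3/2)/(1/4) = 6; row 3: 21/(1/2) = 42. Minimum is 6 at row 2 (a leaves); pivot element 1/4.
Divide row 2 by 1/4; eliminate column b from the other rows.
Row 3 update in column a: 0 − (1/2)·4 = -2.

-2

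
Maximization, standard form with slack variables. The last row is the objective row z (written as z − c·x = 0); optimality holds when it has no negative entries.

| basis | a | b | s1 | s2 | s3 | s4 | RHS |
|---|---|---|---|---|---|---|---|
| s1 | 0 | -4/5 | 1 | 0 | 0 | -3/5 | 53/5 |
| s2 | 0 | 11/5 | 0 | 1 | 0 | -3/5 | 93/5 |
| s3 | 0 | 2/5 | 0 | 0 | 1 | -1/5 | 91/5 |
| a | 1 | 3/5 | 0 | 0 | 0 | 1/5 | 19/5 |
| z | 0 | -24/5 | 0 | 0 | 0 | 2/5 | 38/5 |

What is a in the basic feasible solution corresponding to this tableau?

19/5

a is basic (row 4); its value is the RHS of that row, 19/5.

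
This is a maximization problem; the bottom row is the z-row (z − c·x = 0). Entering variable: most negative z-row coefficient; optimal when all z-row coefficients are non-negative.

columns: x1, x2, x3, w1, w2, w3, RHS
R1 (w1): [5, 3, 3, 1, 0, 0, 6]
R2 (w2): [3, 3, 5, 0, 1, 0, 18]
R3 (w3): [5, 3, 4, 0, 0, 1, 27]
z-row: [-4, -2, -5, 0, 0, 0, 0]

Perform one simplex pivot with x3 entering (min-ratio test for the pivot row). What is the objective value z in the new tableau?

Ratio test on column x3 — row 1: 6/3 = 2; row 2: 18/5 = 18/5; row 3: 27/4 = 27/4. Minimum is 2 at row 1 (w1 leaves); pivot element 3.
Pivot on row 1; the z-row RHS becomes 0 − (-5)·2 = 10.

10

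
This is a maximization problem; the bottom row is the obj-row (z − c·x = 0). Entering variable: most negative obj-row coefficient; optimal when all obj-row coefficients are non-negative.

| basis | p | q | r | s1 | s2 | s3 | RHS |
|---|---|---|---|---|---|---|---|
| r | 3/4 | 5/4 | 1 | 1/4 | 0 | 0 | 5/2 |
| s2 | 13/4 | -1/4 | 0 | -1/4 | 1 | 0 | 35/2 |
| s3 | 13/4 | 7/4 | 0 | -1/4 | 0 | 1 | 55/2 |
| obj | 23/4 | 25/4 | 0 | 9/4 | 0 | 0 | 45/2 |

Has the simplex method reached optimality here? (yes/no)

Every obj-row coefficient is ≥ 0, so the tableau is optimal.

yes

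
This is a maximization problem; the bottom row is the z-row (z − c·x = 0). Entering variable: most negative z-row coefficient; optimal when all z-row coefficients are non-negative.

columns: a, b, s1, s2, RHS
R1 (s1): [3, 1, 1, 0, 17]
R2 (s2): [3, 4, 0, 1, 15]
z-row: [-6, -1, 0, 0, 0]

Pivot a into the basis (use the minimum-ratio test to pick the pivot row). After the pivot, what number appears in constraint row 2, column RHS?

5

Ratio test on column a — row 1: 17/3 = 17/3; row 2: 15/3 = 5. Minimum is 5 at row 2 (s2 leaves); pivot element 3.
Divide row 2 by 3; eliminate column a from the other rows.
In the new row 2, the RHS entry is the old entry divided by the pivot: 15/3 = 5.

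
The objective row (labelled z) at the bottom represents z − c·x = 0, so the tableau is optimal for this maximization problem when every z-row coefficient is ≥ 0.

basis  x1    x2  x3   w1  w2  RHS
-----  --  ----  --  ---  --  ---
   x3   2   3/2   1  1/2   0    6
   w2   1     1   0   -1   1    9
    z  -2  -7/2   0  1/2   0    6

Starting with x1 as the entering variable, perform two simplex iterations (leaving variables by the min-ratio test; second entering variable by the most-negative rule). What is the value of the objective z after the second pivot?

20

Ratio test on column x1 — row 1: 6/2 = 3; row 2: 9/1 = 9. Minimum is 3 at row 1 (x3 leaves); pivot element 2.
Pivot on row 1; the z-row RHS becomes 6 − (-2)·3 = 12.
Next entering variable (most negative z-row entry -2): x2.
Ratio test on column x2 — row 1: 3/(3/4) = 4; row 2: 6/(1/4) = 24. Minimum is 4 at row 1 (x1 leaves); pivot element 3/4.
After the second pivot the z-row RHS is 12 − (-2)·4 = 20.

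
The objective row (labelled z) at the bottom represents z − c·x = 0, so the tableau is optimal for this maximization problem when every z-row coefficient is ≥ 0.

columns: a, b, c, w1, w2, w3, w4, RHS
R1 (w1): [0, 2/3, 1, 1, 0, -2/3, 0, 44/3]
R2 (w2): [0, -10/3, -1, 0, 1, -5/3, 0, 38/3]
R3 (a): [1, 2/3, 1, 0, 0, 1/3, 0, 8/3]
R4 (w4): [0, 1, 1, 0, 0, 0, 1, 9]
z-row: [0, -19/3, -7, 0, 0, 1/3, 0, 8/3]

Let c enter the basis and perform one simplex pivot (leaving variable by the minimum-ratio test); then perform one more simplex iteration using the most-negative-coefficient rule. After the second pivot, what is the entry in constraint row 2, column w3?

0

Ratio test on column c — row 1: (44/3)/1 = 44/3; row 2: entry -1 ≤ 0; row 3: (8/3)/1 = 8/3; row 4: 9/1 = 9. Minimum is 8/3 at row 3 (a leaves); pivot element 1.
Divide row 3 by 1; eliminate column c from the other rows.
Second iteration: most negative z-row entry is -5/3 in column b, so b enters.
Ratio test on column b — row 1: entry 0 ≤ 0; row 2: entry -8/3 ≤ 0; row 3: (8/3)/(2/3) = 4; row 4: (19/3)/(1/3) = 19. Minimum is 4 at row 3 (c leaves); pivot element 2/3.
Divide row 3 by 2/3; eliminate column b from the other rows.
After both pivots, the entry at constraint row 2, column w3 is 0.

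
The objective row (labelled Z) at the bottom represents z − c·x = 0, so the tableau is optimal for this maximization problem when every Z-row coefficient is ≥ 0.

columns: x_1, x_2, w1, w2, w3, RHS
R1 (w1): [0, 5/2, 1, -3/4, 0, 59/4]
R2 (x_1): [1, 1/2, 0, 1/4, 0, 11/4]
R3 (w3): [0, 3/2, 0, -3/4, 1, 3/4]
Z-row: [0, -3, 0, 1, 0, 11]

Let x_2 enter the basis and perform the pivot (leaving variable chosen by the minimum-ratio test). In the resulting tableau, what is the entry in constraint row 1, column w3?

-5/3

Ratio test on column x_2 — row 1: (59/4)/(5/2) = 59/10; row 2: (11/4)/(1/2) = 11/2; row 3: (3/4)/(3/2) = 1/2. Minimum is 1/2 at row 3 (w3 leaves); pivot element 3/2.
Divide row 3 by 3/2; eliminate column x_2 from the other rows.
Row 1 update in column w3: 0 − (5/2)·(2/3) = -5/3.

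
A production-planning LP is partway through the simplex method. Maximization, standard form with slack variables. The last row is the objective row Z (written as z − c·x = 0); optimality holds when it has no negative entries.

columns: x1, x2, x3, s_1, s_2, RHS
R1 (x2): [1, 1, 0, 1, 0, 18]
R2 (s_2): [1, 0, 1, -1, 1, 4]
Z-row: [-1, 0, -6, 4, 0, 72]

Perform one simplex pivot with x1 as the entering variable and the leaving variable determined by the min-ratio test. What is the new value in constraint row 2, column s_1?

-1

Ratio test on column x1 — row 1: 18/1 = 18; row 2: 4/1 = 4. Minimum is 4 at row 2 (s_2 leaves); pivot element 1.
Divide row 2 by 1; eliminate column x1 from the other rows.
In the new row 2, the s_1 entry is the old entry divided by the pivot: (-1)/1 = -1.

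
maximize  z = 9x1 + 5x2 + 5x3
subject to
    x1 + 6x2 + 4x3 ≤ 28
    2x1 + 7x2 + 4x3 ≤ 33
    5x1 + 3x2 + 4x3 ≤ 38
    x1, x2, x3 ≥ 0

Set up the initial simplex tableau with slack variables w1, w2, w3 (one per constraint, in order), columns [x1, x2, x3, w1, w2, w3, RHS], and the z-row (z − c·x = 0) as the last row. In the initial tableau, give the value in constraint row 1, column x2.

Constraint 1 has coefficient 6 on x2.

6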